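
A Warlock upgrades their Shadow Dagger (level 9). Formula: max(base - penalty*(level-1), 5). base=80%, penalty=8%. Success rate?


raw_rate = 80 - 8 * (9 - 1)
= 80 - 8 * 8
= 80 - 64
= 16
Apply floor: max(16, 5) = 16%

16%


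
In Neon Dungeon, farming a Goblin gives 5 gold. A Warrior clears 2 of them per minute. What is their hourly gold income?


Gold per minute = 5 * 2 = 10
Gold per hour = 10 * 60 = 600

600 gold/hour


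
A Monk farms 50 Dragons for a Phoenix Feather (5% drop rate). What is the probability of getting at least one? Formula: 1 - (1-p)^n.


P(at least one) = 1 - P(none) = 1 - (1-p)^n
p = 5/100 = 0.05
1 - p = 0.95
(1 - p)^50 = 0.95^50 = 0.076945
P(at least one) = 1 - 0.076945 = 0.9231

0.9231


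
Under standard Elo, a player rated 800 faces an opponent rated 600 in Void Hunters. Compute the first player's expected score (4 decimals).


Elo expected score: Ea = 1/(1 + 10^((Rb-Ra)/400))
Rb - Ra = 600 - 800 = -200
(Rb-Ra)/400 = -200/400 = -0.5
10^-0.5 = 0.316228
Ea = 1/(1 + 0.316228) = 1/1.316228 = 0.7597

0.7597


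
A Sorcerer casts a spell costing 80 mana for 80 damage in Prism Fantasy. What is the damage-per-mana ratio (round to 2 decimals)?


Efficiency = damage / mana
= 80 / 80
= 1.00

1.00 dmg/mana


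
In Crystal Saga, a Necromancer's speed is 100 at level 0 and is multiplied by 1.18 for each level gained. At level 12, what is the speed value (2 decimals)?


value = base * growth^level
= 100 * 1.18^12
= 100 * 7.287593
= 728.76

728.76 speed


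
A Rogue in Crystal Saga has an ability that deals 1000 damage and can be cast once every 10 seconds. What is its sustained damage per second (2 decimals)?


DPS = damage / cooldown
= 1000 / 10
= 100.00

100.00 DPS


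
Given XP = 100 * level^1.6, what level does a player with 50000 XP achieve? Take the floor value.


XP = 100 * level^1.6, so level = (XP / 100)^(1/1.6)
= (50000 / 100)^(1/1.6)
= 500.0^0.625
= 48.6246
Floor: level = 48

level 48


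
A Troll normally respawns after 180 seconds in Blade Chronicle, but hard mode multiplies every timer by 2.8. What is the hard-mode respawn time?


Respawn time = base * multiplier
= 180 * 2.8
= 504.0 seconds

504.0 seconds


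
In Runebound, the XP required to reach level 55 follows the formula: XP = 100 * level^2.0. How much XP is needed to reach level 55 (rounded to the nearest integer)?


XP = 100 * level^2.0
Substitute level = 55:
XP = 100 * 55^2.0
= 100 * 3025.0
= 302500

302500 XP


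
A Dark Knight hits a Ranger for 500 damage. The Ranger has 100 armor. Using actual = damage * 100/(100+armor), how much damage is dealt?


actual = 500 * 100 / (100 + 100)
= 500 * 100 / 200
= 50000 / 200
= 250.00

250.00 damage


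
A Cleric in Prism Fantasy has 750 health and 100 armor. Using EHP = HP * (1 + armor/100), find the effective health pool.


EHP = 750 * (1 + 100/100)
= 750 * (1 + 1.0)
= 750 * 2.0
= 1500.0

1500.0 EHP


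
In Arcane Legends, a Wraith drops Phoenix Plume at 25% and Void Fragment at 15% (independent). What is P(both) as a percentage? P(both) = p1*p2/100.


For independent events, P(both) = P(A) * P(B)
= 25% * 15%
= 375 / 100 %
= 3.75%

3.75%


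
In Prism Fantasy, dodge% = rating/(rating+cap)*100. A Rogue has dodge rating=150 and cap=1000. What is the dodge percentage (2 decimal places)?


dodge% = 150 / (150 + 1000) * 100
= 150 / 1150 * 100
= 0.130435 * 100
= 13.04%

13.04%


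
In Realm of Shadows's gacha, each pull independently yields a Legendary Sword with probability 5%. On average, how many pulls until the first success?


Expected pulls for a geometric distribution = 1/p = 100 / rate%
= 100 / 5
= 20.0

20.0 pulls


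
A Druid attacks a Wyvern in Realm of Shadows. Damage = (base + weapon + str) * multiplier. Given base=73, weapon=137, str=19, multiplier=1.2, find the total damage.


Sum base + weapon + str = 73 + 137 + 19 = 229
Multiply by 1.2:
229 * 1.2 = 274.8

274.8 damage


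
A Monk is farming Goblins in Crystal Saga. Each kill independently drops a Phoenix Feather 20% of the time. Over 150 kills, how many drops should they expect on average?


Expected drops = kills * (drop_rate / 100)
= 150 * (20 / 100)
= 150 * 0.2
= 30.0

30.0 drops


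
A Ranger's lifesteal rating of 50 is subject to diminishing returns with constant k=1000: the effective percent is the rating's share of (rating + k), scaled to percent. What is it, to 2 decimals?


effective% = rating / (rating + k) * 100
= 50 / (50 + 1000) * 100
= 50 / 1050 * 100
= 0.047619 * 100
= 4.76%

4.76%


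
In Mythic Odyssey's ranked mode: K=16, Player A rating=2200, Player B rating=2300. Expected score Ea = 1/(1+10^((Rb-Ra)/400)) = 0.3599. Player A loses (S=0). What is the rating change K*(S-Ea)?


Elo update: delta = K * (S - Ea), where S = 0 (loses)
S - Ea = 0 - 0.3599 = -0.3599
Rating change = 16 * -0.3599
= -5.76

-5.76 rating points


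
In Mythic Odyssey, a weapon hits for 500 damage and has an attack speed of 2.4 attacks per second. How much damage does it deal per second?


DPS = damage * attack_speed
= 500 * 2.4
= 1200.0

1200.0 DPS


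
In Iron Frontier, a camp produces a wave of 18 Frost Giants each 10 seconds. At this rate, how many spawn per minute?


Spawns per minute = count * (60 / interval)
= 18 * (60 / 10)
= 18 * 6.0
= 108.0

108.0 per minute


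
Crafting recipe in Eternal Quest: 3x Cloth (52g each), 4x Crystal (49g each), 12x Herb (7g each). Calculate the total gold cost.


Cost breakdown:
  Cloth: 3 * 52 = 156
  Crystal: 4 * 49 = 196
  Herb: 12 * 7 = 84
Total = 156 + 196 + 84 = 436

436 gold


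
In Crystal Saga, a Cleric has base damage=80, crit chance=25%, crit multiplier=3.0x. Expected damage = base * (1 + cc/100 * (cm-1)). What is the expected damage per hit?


E[dmg] = base * (1 + crit_chance * (crit_mult - 1))
cc as decimal = 25/100 = 0.25
cm - 1 = 3.0 - 1 = 2.0
Bonus factor = 0.25 * 2.0 = 0.5
Total multiplier = 1 + 0.5 = 1.5
Expected damage = 80 * 1.5 = 120.00

120.00 damage


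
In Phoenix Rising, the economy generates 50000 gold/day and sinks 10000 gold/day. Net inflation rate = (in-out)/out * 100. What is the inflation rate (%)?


Net gold = 50000 - 10000 = 40000
Inflation rate = net / sunk * 100 = 40000 / 10000 * 100
= 4.0 * 100
= 400.00%

400.00%


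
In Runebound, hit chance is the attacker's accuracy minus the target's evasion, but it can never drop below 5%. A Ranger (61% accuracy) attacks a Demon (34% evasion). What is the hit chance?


accuracy - evasion = 61 - 34 = 27
Apply floor: max(27, 5) = 27
Hit chance = 27%

27%


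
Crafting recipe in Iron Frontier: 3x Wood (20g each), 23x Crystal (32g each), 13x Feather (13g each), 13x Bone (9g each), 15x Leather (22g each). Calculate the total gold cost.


Cost breakdown:
  Wood: 3 * 20 = 60
  Crystal: 23 * 32 = 736
  Feather: 13 * 13 = 169
  Bone: 13 * 9 = 117
  Leather: 15 * 22 = 330
Total = 60 + 736 + 169 + 117 + 330 = 1412

1412 gold


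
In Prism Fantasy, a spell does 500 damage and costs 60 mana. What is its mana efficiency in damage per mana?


Efficiency = damage / mana
= 500 / 60
= 8.33

8.33 dmg/mana


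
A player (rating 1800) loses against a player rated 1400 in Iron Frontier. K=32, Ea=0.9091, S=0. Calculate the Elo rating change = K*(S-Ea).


Elo update: delta = K * (S - Ea), where S = 0 (loses)
S - Ea = 0 - 0.9091 = -0.9091
Rating change = 32 * -0.9091
= -29.09

-29.09 rating points


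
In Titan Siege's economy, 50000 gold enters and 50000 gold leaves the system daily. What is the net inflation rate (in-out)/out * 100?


Net gold = 50000 - 50000 = 0
Inflation rate = net / sunk * 100 = 0 / 50000 * 100
= 0.0 * 100
= 0.00%

0.00%


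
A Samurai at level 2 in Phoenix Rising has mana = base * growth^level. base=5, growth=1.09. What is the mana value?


value = base * growth^level
= 5 * 1.09^2
= 5 * 1.1881
= 5.94

5.94 mana


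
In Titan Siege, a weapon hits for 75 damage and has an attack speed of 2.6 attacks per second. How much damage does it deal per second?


DPS = damage * attack_speed
= 75 * 2.6
= 195.0

195.0 DPS


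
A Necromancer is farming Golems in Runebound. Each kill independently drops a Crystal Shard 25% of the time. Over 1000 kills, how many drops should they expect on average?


Expected drops = kills * (drop_rate / 100)
= 1000 * (25 / 100)
= 1000 * 0.25
= 250.0

250.0 drops


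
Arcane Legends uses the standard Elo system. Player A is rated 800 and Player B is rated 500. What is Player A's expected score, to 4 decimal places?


Elo expected score: Ea = 1/(1 + 10^((Rb-Ra)/400))
Rb - Ra = 500 - 800 = -300
(Rb-Ra)/400 = -300/400 = -0.75
10^-0.75 = 0.177828
Ea = 1/(1 + 0.177828) = 1/1.177828 = 0.8490

0.8490


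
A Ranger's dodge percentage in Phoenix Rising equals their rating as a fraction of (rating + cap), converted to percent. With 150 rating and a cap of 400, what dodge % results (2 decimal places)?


dodge% = 150 / (150 + 400) * 100
= 150 / 550 * 100
= 0.272727 * 100
= 27.27%

27.27%


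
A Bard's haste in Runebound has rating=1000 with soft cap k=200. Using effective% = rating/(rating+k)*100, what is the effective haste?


effective% = rating / (rating + k) * 100
= 1000 / (1000 + 200) * 100
= 1000 / 1200 * 100
= 0.833333 * 100
= 83.33%

83.33%


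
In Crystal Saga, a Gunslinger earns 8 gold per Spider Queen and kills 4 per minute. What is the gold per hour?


Gold per minute = 8 * 4 = 32
Gold per hour = 32 * 60 = 1920

1920 gold/hour


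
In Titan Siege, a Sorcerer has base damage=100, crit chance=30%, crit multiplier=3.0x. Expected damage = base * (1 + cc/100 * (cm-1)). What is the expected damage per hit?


E[dmg] = base * (1 + crit_chance * (crit_mult - 1))
cc as decimal = 30/100 = 0.3
cm - 1 = 3.0 - 1 = 2.0
Bonus factor = 0.3 * 2.0 = 0.6
Total multiplier = 1 + 0.6 = 1.6
Expected damage = 100 * 1.6 = 160.00

160.00 damage


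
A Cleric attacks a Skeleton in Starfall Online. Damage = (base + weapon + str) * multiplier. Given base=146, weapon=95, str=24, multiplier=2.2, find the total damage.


Sum base + weapon + str = 146 + 95 + 24 = 265
Multiply by 2.2:
265 * 2.2 = 583.0

583.0 damage


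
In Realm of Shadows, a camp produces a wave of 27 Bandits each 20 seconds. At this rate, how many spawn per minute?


Spawns per minute = count * (60 / interval)
= 27 * (60 / 20)
= 27 * 3.0
= 81.0

81.0 per minute


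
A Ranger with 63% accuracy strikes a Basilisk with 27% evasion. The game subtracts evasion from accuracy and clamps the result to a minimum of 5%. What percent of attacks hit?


accuracy - evasion = 63 - 27 = 36
Apply floor: max(36, 5) = 36
Hit chance = 36%

36%


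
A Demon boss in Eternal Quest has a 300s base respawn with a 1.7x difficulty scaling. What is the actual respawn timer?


Respawn time = base * multiplier
= 300 * 1.7
= 510.0 seconds

510.0 seconds


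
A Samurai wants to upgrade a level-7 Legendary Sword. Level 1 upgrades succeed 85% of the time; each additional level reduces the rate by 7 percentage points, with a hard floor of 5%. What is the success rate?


raw_rate = 85 - 7 * (7 - 1)
= 85 - 7 * 6
= 85 - 42
= 43
Apply floor: max(43, 5) = 43%

43%


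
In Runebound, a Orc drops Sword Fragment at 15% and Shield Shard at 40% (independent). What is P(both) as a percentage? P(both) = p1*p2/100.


For independent events, P(both) = P(A) * P(B)
= 15% * 40%
= 600 / 100 %
= 6.0%

6.0%


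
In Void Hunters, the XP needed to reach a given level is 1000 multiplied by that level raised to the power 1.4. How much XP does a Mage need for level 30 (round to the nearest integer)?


XP = 1000 * level^1.4
Substitute level = 30:
XP = 1000 * 30^1.4
= 1000 * 116.9418
= 116942

116942 XP


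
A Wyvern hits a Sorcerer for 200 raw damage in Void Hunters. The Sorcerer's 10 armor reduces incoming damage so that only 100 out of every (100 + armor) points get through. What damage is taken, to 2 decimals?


actual = 200 * 100 / (100 + 10)
= 200 * 100 / 110
= 20000 / 110
= 181.82

181.82 damage


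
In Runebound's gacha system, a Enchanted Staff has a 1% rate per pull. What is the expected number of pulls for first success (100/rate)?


Expected pulls for a geometric distribution = 1/p = 100 / rate%
= 100 / 1
= 100.0

100.0 pulls


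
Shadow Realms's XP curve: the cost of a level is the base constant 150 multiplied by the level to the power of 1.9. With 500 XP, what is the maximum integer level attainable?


XP = 150 * level^1.9, so level = (XP / 150)^(1/1.9)
= (500 / 150)^(1/1.9)
= 3.3333^0.5263
= 1.8845
Floor: level = 1

level 1


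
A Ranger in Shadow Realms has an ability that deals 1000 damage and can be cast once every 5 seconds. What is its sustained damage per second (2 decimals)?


DPS = damage / cooldown
= 1000 / 5
= 200.00

200.00 DPS


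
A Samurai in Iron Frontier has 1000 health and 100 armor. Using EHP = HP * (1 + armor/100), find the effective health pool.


EHP = 1000 * (1 + 100/100)
= 1000 * (1 + 1.0)
= 1000 * 2.0
= 2000.0

2000.0 EHP


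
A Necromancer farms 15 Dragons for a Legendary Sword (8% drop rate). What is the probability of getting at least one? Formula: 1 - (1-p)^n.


P(at least one) = 1 - P(none) = 1 - (1-p)^n
p = 8/100 = 0.08
1 - p = 0.92
(1 - p)^15 = 0.92^15 = 0.286297
P(at least one) = 1 - 0.286297 = 0.7137

0.7137


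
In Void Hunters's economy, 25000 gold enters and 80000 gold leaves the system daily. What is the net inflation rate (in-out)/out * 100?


Net gold = 25000 - 80000 = -55000
Inflation rate = net / sunk * 100 = -55000 / 80000 * 100
= -0.6875 * 100
= -68.75%

-68.75%


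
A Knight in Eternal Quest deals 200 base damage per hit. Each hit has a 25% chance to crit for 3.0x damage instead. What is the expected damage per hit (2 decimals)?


E[dmg] = base * (1 + crit_chance * (crit_mult - 1))
cc as decimal = 25/100 = 0.25
cm - 1 = 3.0 - 1 = 2.0
Bonus factor = 0.25 * 2.0 = 0.5
Total multiplier = 1 + 0.5 = 1.5
Expected damage = 200 * 1.5 = 300.00

300.00 damage


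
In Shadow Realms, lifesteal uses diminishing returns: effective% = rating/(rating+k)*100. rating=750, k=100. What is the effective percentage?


effective% = rating / (rating + k) * 100
= 750 / (750 + 100) * 100
= 750 / 850 * 100
= 0.882353 * 100
= 88.24%

88.24%


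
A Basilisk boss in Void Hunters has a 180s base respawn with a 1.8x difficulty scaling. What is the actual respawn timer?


Respawn time = base * multiplier
= 180 * 1.8
= 324.0 seconds

324.0 seconds


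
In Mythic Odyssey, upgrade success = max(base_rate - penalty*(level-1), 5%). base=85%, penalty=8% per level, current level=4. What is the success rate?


raw_rate = 85 - 8 * (4 - 1)
= 85 - 8 * 3
= 85 - 24
= 61
Apply floor: max(61, 5) = 61%

61%


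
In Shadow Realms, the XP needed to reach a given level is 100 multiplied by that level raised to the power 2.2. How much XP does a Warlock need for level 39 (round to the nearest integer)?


XP = 100 * level^2.2
Substitute level = 39:
XP = 100 * 39^2.2
= 100 * 3164.7699
= 316477

316477 XP


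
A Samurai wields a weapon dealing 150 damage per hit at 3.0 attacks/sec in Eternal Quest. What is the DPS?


DPS = damage * attack_speed
= 150 * 3.0
= 450.0

450.0 DPS


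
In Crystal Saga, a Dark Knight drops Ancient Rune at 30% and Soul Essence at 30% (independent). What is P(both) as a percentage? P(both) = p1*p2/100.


For independent events, P(both) = P(A) * P(B)
= 30% * 30%
= 900 / 100 %
= 9.0%

9.0%


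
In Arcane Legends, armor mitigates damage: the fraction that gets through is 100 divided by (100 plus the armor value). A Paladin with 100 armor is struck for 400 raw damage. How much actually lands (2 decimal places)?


actual = 400 * 100 / (100 + 100)
= 400 * 100 / 200
= 40000 / 200
= 200.00

200.00 damage


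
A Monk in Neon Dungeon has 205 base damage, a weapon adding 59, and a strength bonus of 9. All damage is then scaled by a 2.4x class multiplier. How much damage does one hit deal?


Sum base + weapon + str = 205 + 59 + 9 = 273
Multiply by 2.4:
273 * 2.4 = 655.2

655.2 damage


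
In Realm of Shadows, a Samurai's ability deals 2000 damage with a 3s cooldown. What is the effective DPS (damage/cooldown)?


DPS = damage / cooldown
= 2000 / 3
= 666.67

666.67 DPS


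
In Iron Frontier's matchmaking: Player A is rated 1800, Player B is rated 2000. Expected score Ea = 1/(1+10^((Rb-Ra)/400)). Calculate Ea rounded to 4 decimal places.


Elo expected score: Ea = 1/(1 + 10^((Rb-Ra)/400))
Rb - Ra = 2000 - 1800 = 200
(Rb-Ra)/400 = 200/400 = 0.5
10^0.5 = 3.162278
Ea = 1/(1 + 3.162278) = 1/4.162278 = 0.2403

0.2403


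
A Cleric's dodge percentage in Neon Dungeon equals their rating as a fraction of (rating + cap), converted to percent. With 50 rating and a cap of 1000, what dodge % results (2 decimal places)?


dodge% = 50 / (50 + 1000) * 100
= 50 / 1050 * 100
= 0.047619 * 100
= 4.76%

4.76%


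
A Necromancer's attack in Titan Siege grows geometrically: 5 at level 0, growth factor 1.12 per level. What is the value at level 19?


value = base * growth^level
= 5 * 1.12^19
= 5 * 8.612762
= 43.06

43.06 attack


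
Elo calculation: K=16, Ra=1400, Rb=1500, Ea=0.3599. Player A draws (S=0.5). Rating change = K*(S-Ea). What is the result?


Elo update: delta = K * (S - Ea), where S = 0.5 (draws)
S - Ea = 0.5 - 0.3599 = 0.1401
Rating change = 16 * 0.1401
= 2.24

2.24 rating points


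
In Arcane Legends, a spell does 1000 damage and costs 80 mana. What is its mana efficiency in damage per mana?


Efficiency = damage / mana
= 1000 / 80
= 12.50

12.50 dmg/mana


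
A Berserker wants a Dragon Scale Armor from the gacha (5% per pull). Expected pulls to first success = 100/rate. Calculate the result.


Expected pulls for a geometric distribution = 1/p = 100 / rate%
= 100 / 5
= 20.0

20.0 pulls


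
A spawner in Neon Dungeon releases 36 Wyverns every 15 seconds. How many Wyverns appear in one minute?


Spawns per minute = count * (60 / interval)
= 36 * (60 / 15)
= 36 * 4.0
= 144.0

144.0 per minute


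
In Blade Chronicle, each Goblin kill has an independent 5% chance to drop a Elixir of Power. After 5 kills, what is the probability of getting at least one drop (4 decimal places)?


P(at least one) = 1 - P(none) = 1 - (1-p)^n
p = 5/100 = 0.05
1 - p = 0.95
(1 - p)^5 = 0.95^5 = 0.773781
P(at least one) = 1 - 0.773781 = 0.2262

0.2262


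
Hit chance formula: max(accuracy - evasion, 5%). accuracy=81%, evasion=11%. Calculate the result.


accuracy - evasion = 81 - 11 = 70
Apply floor: max(70, 5) = 70
Hit chance = 70%

70%


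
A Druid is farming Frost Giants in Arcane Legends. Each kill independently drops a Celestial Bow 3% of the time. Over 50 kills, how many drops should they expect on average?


Expected drops = kills * (drop_rate / 100)
= 50 * (3 / 100)
= 50 * 0.03
= 1.5

1.5 drops


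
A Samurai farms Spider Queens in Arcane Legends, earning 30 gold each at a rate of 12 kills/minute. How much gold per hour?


Gold per minute = 30 * 12 = 360
Gold per hour = 360 * 60 = 21600

21600 gold/hour


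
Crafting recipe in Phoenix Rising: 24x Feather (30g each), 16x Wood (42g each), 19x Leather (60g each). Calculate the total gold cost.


Cost breakdown:
  Feather: 24 * 30 = 720
  Wood: 16 * 42 = 672
  Leather: 19 * 60 = 1140
Total = 720 + 672 + 1140 = 2532

2532 gold


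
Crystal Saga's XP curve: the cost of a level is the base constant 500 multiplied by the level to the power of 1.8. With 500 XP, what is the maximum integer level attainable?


XP = 500 * level^1.8, so level = (XP / 500)^(1/1.8)
= (500 / 500)^(1/1.8)
= 1.0^0.5556
= 1.0
Floor: level = 1

level 1


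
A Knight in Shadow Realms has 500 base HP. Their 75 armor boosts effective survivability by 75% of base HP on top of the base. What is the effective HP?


EHP = 500 * (1 + 75/100)
= 500 * (1 + 0.75)
= 500 * 1.75
= 875.0

875.0 EHP


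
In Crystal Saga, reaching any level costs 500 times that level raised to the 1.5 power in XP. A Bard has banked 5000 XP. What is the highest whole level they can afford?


XP = 500 * level^1.5, so level = (XP / 500)^(1/1.5)
= (5000 / 500)^(1/1.5)
= 10.0^0.6667
= 4.6416
Floor: level = 4

level 4


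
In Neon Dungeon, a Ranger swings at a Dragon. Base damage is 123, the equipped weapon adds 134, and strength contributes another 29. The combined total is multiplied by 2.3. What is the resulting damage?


Sum base + weapon + str = 123 + 134 + 29 = 286
Multiply by 2.3:
286 * 2.3 = 657.8

657.8 damage


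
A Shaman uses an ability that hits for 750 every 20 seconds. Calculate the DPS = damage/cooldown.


DPS = damage / cooldown
= 750 / 20
= 37.50

37.50 DPS


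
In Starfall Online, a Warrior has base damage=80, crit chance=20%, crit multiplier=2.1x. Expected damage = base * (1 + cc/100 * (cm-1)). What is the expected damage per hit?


E[dmg] = base * (1 + crit_chance * (crit_mult - 1))
cc as decimal = 20/100 = 0.2
cm - 1 = 2.1 - 1 = 1.1
Bonus factor = 0.2 * 1.1 = 0.22
Total multiplier = 1 + 0.22 = 1.22
Expected damage = 80 * 1.22 = 97.60

97.60 damage


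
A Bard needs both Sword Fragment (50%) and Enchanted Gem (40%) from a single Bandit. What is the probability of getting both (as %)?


For independent events, P(both) = P(A) * P(B)
= 50% * 40%
= 2000 / 100 %
= 20.0%

20.0%


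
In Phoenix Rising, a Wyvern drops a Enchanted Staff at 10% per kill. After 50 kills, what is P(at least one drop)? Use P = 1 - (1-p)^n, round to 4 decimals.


P(at least one) = 1 - P(none) = 1 - (1-p)^n
p = 10/100 = 0.1
1 - p = 0.9
(1 - p)^50 = 0.9^50 = 0.005154
P(at least one) = 1 - 0.005154 = 0.9948

0.9948


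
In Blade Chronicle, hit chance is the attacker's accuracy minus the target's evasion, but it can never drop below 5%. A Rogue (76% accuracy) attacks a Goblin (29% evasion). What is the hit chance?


accuracy - evasion = 76 - 29 = 47
Apply floor: max(47, 5) = 47
Hit chance = 47%

47%


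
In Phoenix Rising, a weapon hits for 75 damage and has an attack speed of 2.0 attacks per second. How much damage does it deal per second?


DPS = damage * attack_speed
= 75 * 2.0
= 150.0

150.0 DPS


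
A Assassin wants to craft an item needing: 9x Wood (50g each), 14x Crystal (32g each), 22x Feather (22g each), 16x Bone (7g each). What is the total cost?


Cost breakdown:
  Wood: 9 * 50 = 450
  Crystal: 14 * 32 = 448
  Feather: 22 * 22 = 484
  Bone: 16 * 7 = 112
Total = 450 + 448 + 484 + 112 = 1494

1494 gold


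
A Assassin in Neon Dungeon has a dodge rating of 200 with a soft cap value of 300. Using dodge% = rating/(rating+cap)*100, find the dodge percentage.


dodge% = 200 / (200 + 300) * 100
= 200 / 500 * 100
= 0.4 * 100
= 40.00%

40.00%


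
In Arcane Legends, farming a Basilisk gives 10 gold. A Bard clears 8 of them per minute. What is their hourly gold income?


Gold per minute = 10 * 8 = 80
Gold per hour = 80 * 60 = 4800

4800 gold/hour


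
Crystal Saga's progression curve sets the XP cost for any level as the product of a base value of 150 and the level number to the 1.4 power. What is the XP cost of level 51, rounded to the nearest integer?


XP = 150 * level^1.4
Substitute level = 51:
XP = 150 * 51^1.4
= 150 * 245.8093
= 36871

36871 XP


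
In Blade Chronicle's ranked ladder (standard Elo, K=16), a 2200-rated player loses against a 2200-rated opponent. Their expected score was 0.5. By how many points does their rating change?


Elo update: delta = K * (S - Ea), where S = 0 (loses)
S - Ea = 0 - 0.5 = -0.5
Rating change = 16 * -0.5
= -8.00

-8.00 rating points


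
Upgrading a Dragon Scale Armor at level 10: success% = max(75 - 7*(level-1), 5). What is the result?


raw_rate = 75 - 7 * (10 - 1)
= 75 - 7 * 9
= 75 - 63
= 12
Apply floor: max(12, 5) = 12%

12%


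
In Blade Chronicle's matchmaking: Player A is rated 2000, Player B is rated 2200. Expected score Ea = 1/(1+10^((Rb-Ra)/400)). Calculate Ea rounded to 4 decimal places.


Elo expected score: Ea = 1/(1 + 10^((Rb-Ra)/400))
Rb - Ra = 2200 - 2000 = 200
(Rb-Ra)/400 = 200/400 = 0.5
10^0.5 = 3.162278
Ea = 1/(1 + 3.162278) = 1/4.162278 = 0.2403

0.2403


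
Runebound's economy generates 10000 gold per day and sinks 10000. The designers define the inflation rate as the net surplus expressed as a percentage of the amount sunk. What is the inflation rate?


Net gold = 10000 - 10000 = 0
Inflation rate = net / sunk * 100 = 0 / 10000 * 100
= 0.0 * 100
= 0.00%

0.00%


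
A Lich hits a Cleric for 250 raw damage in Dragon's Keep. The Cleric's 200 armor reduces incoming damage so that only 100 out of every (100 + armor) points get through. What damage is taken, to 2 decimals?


actual = 250 * 100 / (100 + 200)
= 250 * 100 / 300
= 25000 / 300
= 83.33

83.33 damage


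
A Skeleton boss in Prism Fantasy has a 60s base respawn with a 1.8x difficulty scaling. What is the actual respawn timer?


Respawn time = base * multiplier
= 60 * 1.8
= 108.0 seconds

108.0 seconds


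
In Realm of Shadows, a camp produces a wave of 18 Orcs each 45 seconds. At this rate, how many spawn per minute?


Spawns per minute = count * (60 / interval)
= 18 * (60 / 45)
= 18 * 1.3333
= 24.0

24.0 per minute


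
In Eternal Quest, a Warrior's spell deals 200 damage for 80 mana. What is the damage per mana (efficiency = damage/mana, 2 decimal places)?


Efficiency = damage / mana
= 200 / 80
= 2.50

2.50 dmg/mana


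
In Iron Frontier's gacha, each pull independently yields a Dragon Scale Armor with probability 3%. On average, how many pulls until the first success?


Expected pulls for a geometric distribution = 1/p = 100 / rate%
= 100 / 3
= 33.33

33.33 pulls


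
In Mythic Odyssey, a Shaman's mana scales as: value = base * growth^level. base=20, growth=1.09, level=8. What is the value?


value = base * growth^level
= 20 * 1.09^8
= 20 * 1.992563
= 39.85

39.85 mana


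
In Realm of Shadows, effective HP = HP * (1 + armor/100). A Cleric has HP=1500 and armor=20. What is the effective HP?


EHP = 1500 * (1 + 20/100)
= 1500 * (1 + 0.2)
= 1500 * 1.2
= 1800.0

1800.0 EHP


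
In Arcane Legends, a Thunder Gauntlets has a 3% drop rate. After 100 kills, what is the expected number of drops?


Expected drops = kills * (drop_rate / 100)
= 100 * (3 / 100)
= 100 * 0.03
= 3.0

3.0 drops


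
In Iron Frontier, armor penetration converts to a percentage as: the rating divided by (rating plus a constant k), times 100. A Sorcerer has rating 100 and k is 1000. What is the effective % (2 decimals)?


effective% = rating / (rating + k) * 100
= 100 / (100 + 1000) * 100
= 100 / 1100 * 100
= 0.090909 * 100
= 9.09%

9.09%


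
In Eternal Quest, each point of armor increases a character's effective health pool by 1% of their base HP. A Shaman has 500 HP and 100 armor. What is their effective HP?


EHP = 500 * (1 + 100/100)
= 500 * (1 + 1.0)
= 500 * 2.0
= 1000.0

1000.0 EHP


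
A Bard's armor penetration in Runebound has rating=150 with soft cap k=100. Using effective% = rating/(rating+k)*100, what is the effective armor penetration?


effective% = rating / (rating + k) * 100
= 150 / (150 + 100) * 100
= 150 / 250 * 100
= 0.6 * 100
= 60.00%

60.00%


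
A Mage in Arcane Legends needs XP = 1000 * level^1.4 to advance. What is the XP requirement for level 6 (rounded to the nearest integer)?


XP = 1000 * level^1.4
Substitute level = 6:
XP = 1000 * 6^1.4
= 1000 * 12.286
= 12286

12286 XP


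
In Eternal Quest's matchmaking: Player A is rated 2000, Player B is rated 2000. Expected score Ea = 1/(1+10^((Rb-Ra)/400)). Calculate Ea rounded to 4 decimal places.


Elo expected score: Ea = 1/(1 + 10^((Rb-Ra)/400))
Rb - Ra = 2000 - 2000 = 0
(Rb-Ra)/400 = 0/400 = 0.0
10^0.0 = 1.0
Ea = 1/(1 + 1.0) = 1/2.0 = 0.5000

0.5000


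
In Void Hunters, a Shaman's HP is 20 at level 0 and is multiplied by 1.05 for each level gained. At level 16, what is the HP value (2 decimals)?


value = base * growth^level
= 20 * 1.05^16
= 20 * 2.182875
= 43.66

43.66 HP


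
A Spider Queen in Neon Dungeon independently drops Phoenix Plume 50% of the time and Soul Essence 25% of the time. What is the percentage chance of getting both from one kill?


For independent events, P(both) = P(A) * P(B)
= 50% * 25%
= 1250 / 100 %
= 12.5%

12.5%


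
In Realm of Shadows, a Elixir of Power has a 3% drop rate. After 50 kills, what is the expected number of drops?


Expected drops = kills * (drop_rate / 100)
= 50 * (3 / 100)
= 50 * 0.03
= 1.5

1.5 drops


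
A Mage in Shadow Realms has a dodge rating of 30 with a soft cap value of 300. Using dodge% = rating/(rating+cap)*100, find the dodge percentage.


dodge% = 30 / (30 + 300) * 100
= 30 / 330 * 100
= 0.090909 * 100
= 9.09%

9.09%


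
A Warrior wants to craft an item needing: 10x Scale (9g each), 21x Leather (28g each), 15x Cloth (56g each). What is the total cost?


Cost breakdown:
  Scale: 10 * 9 = 90
  Leather: 21 * 28 = 588
  Cloth: 15 * 56 = 840
Total = 90 + 588 + 840 = 1518

1518 gold


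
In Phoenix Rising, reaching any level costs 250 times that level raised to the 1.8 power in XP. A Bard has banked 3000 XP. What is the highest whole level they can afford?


XP = 250 * level^1.8, so level = (XP / 250)^(1/1.8)
= (3000 / 250)^(1/1.8)
= 12.0^0.5556
= 3.9769
Floor: level = 3

level 3


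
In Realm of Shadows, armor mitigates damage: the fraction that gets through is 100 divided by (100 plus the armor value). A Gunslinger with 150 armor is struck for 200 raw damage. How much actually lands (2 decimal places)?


actual = 200 * 100 / (100 + 150)
= 200 * 100 / 250
= 20000 / 250
= 80.00

80.00 damage


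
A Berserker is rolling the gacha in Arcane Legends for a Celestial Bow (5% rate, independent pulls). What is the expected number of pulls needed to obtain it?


Expected pulls for a geometric distribution = 1/p = 100 / rate%
= 100 / 5
= 20.0

20.0 pulls


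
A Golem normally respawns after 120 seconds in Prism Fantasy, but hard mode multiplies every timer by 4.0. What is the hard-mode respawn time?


Respawn time = base * multiplier
= 120 * 4.0
= 480.0 seconds

480.0 seconds


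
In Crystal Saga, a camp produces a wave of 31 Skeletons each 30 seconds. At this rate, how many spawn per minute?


Spawns per minute = count * (60 / interval)
= 31 * (60 / 30)
= 31 * 2.0
= 62.0

62.0 per minute


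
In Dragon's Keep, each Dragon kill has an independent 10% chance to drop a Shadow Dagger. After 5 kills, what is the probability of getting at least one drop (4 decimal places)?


P(at least one) = 1 - P(none) = 1 - (1-p)^n
p = 10/100 = 0.1
1 - p = 0.9
(1 - p)^5 = 0.9^5 = 0.590490
P(at least one) = 1 - 0.590490 = 0.4095

0.4095


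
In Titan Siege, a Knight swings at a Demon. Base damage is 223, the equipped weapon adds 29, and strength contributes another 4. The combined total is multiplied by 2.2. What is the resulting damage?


Sum base + weapon + str = 223 + 29 + 4 = 256
Multiply by 2.2:
256 * 2.2 = 563.2

563.2 damage


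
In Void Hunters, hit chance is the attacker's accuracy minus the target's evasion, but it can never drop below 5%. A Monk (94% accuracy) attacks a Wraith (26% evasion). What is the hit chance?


accuracy - evasion = 94 - 26 = 68
Apply floor: max(68, 5) = 68
Hit chance = 68%

68%


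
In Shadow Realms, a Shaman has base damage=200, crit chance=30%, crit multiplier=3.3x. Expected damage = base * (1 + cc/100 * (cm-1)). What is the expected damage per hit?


E[dmg] = base * (1 + crit_chance * (crit_mult - 1))
cc as decimal = 30/100 = 0.3
cm - 1 = 3.3 - 1 = 2.3
Bonus factor = 0.3 * 2.3 = 0.69
Total multiplier = 1 + 0.69 = 1.69
Expected damage = 200 * 1.69 = 338.00

338.00 damage


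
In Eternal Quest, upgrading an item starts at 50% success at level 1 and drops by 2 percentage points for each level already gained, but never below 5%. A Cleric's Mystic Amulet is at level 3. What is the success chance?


raw_rate = 50 - 2 * (3 - 1)
= 50 - 2 * 2
= 50 - 4
= 46
Apply floor: max(46, 5) = 46%

46%


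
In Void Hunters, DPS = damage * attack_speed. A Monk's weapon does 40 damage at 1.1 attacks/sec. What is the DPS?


DPS = damage * attack_speed
= 40 * 1.1
= 44.0

44.0 DPS


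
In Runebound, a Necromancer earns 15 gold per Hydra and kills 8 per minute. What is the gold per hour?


Gold per minute = 15 * 8 = 120
Gold per hour = 120 * 60 = 7200

7200 gold/hour


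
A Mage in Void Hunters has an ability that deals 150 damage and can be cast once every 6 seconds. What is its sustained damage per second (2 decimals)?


DPS = damage / cooldown
= 150 / 6
= 25.00

25.00 DPS


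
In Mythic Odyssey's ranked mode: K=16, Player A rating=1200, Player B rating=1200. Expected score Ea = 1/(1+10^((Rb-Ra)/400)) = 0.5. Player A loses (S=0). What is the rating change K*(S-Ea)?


Elo update: delta = K * (S - Ea), where S = 0 (loses)
S - Ea = 0 - 0.5 = -0.5
Rating change = 16 * -0.5
= -8.00

-8.00 rating points


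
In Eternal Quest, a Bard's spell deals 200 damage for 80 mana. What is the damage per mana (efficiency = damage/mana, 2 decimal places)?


Efficiency = damage / mana
= 200 / 80
= 2.50

2.50 dmg/mana


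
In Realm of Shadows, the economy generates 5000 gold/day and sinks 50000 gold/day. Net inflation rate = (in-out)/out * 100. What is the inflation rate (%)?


Net gold = 5000 - 50000 = -45000
Inflation rate = net / sunk * 100 = -45000 / 50000 * 100
= -0.9 * 100
= -90.00%

-90.00%


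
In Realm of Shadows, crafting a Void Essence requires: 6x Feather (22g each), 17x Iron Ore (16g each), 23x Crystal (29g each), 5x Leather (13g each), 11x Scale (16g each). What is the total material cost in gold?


Cost breakdown:
  Feather: 6 * 22 = 132
  Iron Ore: 17 * 16 = 272
  Crystal: 23 * 29 = 667
  Leather: 5 * 13 = 65
  Scale: 11 * 16 = 176
Total = 132 + 272 + 667 + 65 + 176 = 1312

1312 gold


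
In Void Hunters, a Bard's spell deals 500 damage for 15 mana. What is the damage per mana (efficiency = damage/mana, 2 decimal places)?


Efficiency = damage / mana
= 500 / 15
= 33.33

33.33 dmg/mana


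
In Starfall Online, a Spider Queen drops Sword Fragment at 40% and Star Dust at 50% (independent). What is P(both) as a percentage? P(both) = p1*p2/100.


For independent events, P(both) = P(A) * P(B)
= 40% * 50%
= 2000 / 100 %
= 20.0%

20.0%


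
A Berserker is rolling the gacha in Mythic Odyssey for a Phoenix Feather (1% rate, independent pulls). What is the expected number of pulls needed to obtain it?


Expected pulls for a geometric distribution = 1/p = 100 / rate%
= 100 / 1
= 100.0

100.0 pulls


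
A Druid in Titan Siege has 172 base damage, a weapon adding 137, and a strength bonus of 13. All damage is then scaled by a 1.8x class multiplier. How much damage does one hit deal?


Sum base + weapon + str = 172 + 137 + 13 = 322
Multiply by 1.8:
322 * 1.8 = 579.6

579.6 damage


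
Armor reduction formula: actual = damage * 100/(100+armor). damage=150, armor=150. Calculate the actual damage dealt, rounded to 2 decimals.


actual = 150 * 100 / (100 + 150)
= 150 * 100 / 250
= 15000 / 250
= 60.00

60.00 damage


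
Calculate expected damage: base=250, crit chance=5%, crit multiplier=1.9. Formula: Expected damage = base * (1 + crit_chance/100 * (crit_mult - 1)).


E[dmg] = base * (1 + crit_chance * (crit_mult - 1))
cc as decimal = 5/100 = 0.05
cm - 1 = 1.9 - 1 = 0.9
Bonus factor = 0.05 * 0.9 = 0.045
Total multiplier = 1 + 0.045 = 1.045
Expected damage = 250 * 1.045 = 261.25

261.25 damage


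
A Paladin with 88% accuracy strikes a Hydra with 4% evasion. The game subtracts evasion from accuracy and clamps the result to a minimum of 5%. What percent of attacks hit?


accuracy - evasion = 88 - 4 = 84
Apply floor: max(84, 5) = 84
Hit chance = 84%

84%


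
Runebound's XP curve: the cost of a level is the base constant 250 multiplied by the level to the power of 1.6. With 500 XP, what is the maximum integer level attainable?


XP = 250 * level^1.6, so level = (XP / 250)^(1/1.6)
= (500 / 250)^(1/1.6)
= 2.0^0.625
= 1.5422
Floor: level = 1

level 1


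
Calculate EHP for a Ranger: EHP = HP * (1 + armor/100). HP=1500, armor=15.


EHP = 1500 * (1 + 15/100)
= 1500 * (1 + 0.15)
= 1500 * 1.15
= 1725.0

1725.0 EHP


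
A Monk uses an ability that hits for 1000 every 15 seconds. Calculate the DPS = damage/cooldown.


DPS = damage / cooldown
= 1000 / 15
= 66.67

66.67 DPS


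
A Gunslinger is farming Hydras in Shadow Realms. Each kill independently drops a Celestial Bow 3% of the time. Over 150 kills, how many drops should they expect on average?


Expected drops = kills * (drop_rate / 100)
= 150 * (3 / 100)
= 150 * 0.03
= 4.5

4.5 drops


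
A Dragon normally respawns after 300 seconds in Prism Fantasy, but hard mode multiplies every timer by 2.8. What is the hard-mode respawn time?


Respawn time = base * multiplier
= 300 * 2.8
= 840.0 seconds

840.0 seconds


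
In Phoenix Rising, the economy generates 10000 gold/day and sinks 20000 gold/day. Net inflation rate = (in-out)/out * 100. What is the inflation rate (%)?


Net gold = 10000 - 20000 = -10000
Inflation rate = net / sunk * 100 = -10000 / 20000 * 100
= -0.5 * 100
= -50.00%

-50.00%


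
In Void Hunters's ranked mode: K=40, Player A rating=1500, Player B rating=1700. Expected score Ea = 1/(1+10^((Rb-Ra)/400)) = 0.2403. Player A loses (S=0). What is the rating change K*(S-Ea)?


Elo update: delta = K * (S - Ea), where S = 0 (loses)
S - Ea = 0 - 0.2403 = -0.2403
Rating change = 40 * -0.2403
= -9.61

-9.61 rating points


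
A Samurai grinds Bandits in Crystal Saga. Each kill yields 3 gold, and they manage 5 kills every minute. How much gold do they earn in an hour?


Gold per minute = 3 * 5 = 15
Gold per hour = 15 * 60 = 900

900 gold/hour


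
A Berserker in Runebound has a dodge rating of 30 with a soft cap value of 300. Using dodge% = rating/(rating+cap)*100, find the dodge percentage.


dodge% = 30 / (30 + 300) * 100
= 30 / 330 * 100
= 0.090909 * 100
= 9.09%

9.09%


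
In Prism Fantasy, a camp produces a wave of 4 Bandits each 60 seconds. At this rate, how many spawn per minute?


Spawns per minute = count * (60 / interval)
= 4 * (60 / 60)
= 4 * 1.0
= 4.0

4.0 per minute


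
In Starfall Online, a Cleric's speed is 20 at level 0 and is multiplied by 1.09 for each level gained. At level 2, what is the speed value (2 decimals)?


value = base * growth^level
= 20 * 1.09^2
= 20 * 1.1881
= 23.76

23.76 speed


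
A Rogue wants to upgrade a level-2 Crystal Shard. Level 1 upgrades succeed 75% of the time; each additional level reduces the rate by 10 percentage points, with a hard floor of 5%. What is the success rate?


raw_rate = 75 - 10 * (2 - 1)
= 75 - 10 * 1
= 75 - 10
= 65
Apply floor: max(65, 5) = 65%

65%


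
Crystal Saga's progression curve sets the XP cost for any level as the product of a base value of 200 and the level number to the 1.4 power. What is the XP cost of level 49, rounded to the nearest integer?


XP = 200 * level^1.4
Substitute level = 49:
XP = 200 * 49^1.4
= 200 * 232.4205
= 46484

46484 XP


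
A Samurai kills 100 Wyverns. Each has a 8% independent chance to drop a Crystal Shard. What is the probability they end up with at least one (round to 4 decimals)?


P(at least one) = 1 - P(none) = 1 - (1-p)^n
p = 8/100 = 0.08
1 - p = 0.92
(1 - p)^100 = 0.92^100 = 0.000239
P(at least one) = 1 - 0.000239 = 0.9998

0.9998


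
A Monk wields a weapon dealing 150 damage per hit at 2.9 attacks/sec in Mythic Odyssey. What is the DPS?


DPS = damage * attack_speed
= 150 * 2.9
= 435.0

435.0 DPS


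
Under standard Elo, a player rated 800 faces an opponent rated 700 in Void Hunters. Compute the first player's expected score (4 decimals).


Elo expected score: Ea = 1/(1 + 10^((Rb-Ra)/400))
Rb - Ra = 700 - 800 = -100
(Rb-Ra)/400 = -100/400 = -0.25
10^-0.25 = 0.562341
Ea = 1/(1 + 0.562341) = 1/1.562341 = 0.6401

0.6401
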